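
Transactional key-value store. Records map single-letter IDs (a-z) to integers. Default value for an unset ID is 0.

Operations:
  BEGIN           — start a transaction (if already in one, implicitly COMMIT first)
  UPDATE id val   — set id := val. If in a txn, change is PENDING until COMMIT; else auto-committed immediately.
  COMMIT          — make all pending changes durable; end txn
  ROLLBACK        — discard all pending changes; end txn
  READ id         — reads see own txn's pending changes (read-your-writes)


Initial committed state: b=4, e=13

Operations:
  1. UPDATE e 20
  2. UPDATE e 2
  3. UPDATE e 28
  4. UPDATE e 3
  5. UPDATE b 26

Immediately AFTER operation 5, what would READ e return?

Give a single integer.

Answer: 3

Derivation:
Initial committed: {b=4, e=13}
Op 1: UPDATE e=20 (auto-commit; committed e=20)
Op 2: UPDATE e=2 (auto-commit; committed e=2)
Op 3: UPDATE e=28 (auto-commit; committed e=28)
Op 4: UPDATE e=3 (auto-commit; committed e=3)
Op 5: UPDATE b=26 (auto-commit; committed b=26)
After op 5: visible(e) = 3 (pending={}, committed={b=26, e=3})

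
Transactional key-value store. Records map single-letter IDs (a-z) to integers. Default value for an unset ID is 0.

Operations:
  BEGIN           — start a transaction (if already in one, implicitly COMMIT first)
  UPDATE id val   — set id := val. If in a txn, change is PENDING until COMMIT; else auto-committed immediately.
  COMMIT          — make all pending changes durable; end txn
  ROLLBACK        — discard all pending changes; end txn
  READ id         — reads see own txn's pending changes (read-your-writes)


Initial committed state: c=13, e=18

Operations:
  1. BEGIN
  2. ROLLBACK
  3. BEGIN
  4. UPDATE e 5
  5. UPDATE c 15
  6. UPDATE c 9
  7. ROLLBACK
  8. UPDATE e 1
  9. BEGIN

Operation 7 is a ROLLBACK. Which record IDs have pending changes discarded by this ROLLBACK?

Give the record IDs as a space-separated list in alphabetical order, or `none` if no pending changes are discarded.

Answer: c e

Derivation:
Initial committed: {c=13, e=18}
Op 1: BEGIN: in_txn=True, pending={}
Op 2: ROLLBACK: discarded pending []; in_txn=False
Op 3: BEGIN: in_txn=True, pending={}
Op 4: UPDATE e=5 (pending; pending now {e=5})
Op 5: UPDATE c=15 (pending; pending now {c=15, e=5})
Op 6: UPDATE c=9 (pending; pending now {c=9, e=5})
Op 7: ROLLBACK: discarded pending ['c', 'e']; in_txn=False
Op 8: UPDATE e=1 (auto-commit; committed e=1)
Op 9: BEGIN: in_txn=True, pending={}
ROLLBACK at op 7 discards: ['c', 'e']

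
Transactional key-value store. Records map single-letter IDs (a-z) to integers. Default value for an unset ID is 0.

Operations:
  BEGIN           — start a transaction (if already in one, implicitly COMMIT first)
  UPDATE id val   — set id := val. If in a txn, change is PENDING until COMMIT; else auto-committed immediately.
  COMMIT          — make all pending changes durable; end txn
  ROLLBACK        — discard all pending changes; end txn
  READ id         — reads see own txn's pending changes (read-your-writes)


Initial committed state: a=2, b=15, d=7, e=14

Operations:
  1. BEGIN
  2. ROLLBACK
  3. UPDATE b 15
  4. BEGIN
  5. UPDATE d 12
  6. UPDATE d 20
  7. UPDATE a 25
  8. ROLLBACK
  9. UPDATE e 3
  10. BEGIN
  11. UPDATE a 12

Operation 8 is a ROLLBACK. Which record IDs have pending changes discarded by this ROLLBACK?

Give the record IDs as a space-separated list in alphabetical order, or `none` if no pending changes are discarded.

Initial committed: {a=2, b=15, d=7, e=14}
Op 1: BEGIN: in_txn=True, pending={}
Op 2: ROLLBACK: discarded pending []; in_txn=False
Op 3: UPDATE b=15 (auto-commit; committed b=15)
Op 4: BEGIN: in_txn=True, pending={}
Op 5: UPDATE d=12 (pending; pending now {d=12})
Op 6: UPDATE d=20 (pending; pending now {d=20})
Op 7: UPDATE a=25 (pending; pending now {a=25, d=20})
Op 8: ROLLBACK: discarded pending ['a', 'd']; in_txn=False
Op 9: UPDATE e=3 (auto-commit; committed e=3)
Op 10: BEGIN: in_txn=True, pending={}
Op 11: UPDATE a=12 (pending; pending now {a=12})
ROLLBACK at op 8 discards: ['a', 'd']

Answer: a d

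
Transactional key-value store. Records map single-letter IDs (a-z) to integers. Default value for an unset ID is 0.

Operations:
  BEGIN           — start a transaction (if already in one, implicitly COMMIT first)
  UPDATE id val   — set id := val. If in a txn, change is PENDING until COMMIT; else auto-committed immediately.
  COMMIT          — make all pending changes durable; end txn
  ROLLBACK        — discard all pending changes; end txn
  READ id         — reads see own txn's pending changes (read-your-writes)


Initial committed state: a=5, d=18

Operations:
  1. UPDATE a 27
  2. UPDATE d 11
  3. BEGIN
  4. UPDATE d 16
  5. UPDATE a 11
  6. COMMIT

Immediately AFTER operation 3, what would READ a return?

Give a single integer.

Answer: 27

Derivation:
Initial committed: {a=5, d=18}
Op 1: UPDATE a=27 (auto-commit; committed a=27)
Op 2: UPDATE d=11 (auto-commit; committed d=11)
Op 3: BEGIN: in_txn=True, pending={}
After op 3: visible(a) = 27 (pending={}, committed={a=27, d=11})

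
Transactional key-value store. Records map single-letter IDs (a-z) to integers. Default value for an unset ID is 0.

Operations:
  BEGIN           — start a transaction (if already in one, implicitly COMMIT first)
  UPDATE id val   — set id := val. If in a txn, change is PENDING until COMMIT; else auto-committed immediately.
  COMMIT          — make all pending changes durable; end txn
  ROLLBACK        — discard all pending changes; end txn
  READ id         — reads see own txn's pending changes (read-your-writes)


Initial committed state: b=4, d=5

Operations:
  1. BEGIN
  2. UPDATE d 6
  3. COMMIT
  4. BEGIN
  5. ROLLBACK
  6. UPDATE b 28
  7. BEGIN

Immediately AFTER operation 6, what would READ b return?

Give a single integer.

Answer: 28

Derivation:
Initial committed: {b=4, d=5}
Op 1: BEGIN: in_txn=True, pending={}
Op 2: UPDATE d=6 (pending; pending now {d=6})
Op 3: COMMIT: merged ['d'] into committed; committed now {b=4, d=6}
Op 4: BEGIN: in_txn=True, pending={}
Op 5: ROLLBACK: discarded pending []; in_txn=False
Op 6: UPDATE b=28 (auto-commit; committed b=28)
After op 6: visible(b) = 28 (pending={}, committed={b=28, d=6})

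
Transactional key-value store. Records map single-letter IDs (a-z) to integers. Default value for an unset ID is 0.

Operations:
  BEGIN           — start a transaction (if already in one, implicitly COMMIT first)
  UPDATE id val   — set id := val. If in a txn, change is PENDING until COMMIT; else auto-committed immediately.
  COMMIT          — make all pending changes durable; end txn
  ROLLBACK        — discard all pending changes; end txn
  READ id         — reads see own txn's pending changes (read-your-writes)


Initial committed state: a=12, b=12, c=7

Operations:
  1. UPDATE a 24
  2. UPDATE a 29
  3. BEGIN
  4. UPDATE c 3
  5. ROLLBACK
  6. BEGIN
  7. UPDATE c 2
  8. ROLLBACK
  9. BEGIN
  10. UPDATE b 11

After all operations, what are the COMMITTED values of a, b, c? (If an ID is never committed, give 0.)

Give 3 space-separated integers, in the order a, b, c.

Answer: 29 12 7

Derivation:
Initial committed: {a=12, b=12, c=7}
Op 1: UPDATE a=24 (auto-commit; committed a=24)
Op 2: UPDATE a=29 (auto-commit; committed a=29)
Op 3: BEGIN: in_txn=True, pending={}
Op 4: UPDATE c=3 (pending; pending now {c=3})
Op 5: ROLLBACK: discarded pending ['c']; in_txn=False
Op 6: BEGIN: in_txn=True, pending={}
Op 7: UPDATE c=2 (pending; pending now {c=2})
Op 8: ROLLBACK: discarded pending ['c']; in_txn=False
Op 9: BEGIN: in_txn=True, pending={}
Op 10: UPDATE b=11 (pending; pending now {b=11})
Final committed: {a=29, b=12, c=7}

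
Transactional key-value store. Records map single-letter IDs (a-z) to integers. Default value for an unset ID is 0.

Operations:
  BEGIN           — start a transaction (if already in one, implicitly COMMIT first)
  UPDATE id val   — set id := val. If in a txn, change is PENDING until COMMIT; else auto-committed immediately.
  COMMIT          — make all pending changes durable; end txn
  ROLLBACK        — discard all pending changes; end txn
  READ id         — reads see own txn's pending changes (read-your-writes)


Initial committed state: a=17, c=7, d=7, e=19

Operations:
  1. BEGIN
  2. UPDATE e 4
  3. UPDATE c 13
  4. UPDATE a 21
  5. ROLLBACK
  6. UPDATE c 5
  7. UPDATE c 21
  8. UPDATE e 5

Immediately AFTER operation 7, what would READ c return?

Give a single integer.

Answer: 21

Derivation:
Initial committed: {a=17, c=7, d=7, e=19}
Op 1: BEGIN: in_txn=True, pending={}
Op 2: UPDATE e=4 (pending; pending now {e=4})
Op 3: UPDATE c=13 (pending; pending now {c=13, e=4})
Op 4: UPDATE a=21 (pending; pending now {a=21, c=13, e=4})
Op 5: ROLLBACK: discarded pending ['a', 'c', 'e']; in_txn=False
Op 6: UPDATE c=5 (auto-commit; committed c=5)
Op 7: UPDATE c=21 (auto-commit; committed c=21)
After op 7: visible(c) = 21 (pending={}, committed={a=17, c=21, d=7, e=19})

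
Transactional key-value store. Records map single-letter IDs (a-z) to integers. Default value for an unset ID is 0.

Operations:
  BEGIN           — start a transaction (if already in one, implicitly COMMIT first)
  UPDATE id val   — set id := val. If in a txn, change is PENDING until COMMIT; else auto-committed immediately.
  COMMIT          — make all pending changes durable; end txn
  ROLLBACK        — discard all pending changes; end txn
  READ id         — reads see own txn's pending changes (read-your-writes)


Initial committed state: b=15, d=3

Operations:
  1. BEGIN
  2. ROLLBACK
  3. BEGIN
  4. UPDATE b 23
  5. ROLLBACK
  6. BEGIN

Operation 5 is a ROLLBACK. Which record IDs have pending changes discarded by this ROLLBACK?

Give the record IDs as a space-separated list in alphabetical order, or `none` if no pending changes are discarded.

Answer: b

Derivation:
Initial committed: {b=15, d=3}
Op 1: BEGIN: in_txn=True, pending={}
Op 2: ROLLBACK: discarded pending []; in_txn=False
Op 3: BEGIN: in_txn=True, pending={}
Op 4: UPDATE b=23 (pending; pending now {b=23})
Op 5: ROLLBACK: discarded pending ['b']; in_txn=False
Op 6: BEGIN: in_txn=True, pending={}
ROLLBACK at op 5 discards: ['b']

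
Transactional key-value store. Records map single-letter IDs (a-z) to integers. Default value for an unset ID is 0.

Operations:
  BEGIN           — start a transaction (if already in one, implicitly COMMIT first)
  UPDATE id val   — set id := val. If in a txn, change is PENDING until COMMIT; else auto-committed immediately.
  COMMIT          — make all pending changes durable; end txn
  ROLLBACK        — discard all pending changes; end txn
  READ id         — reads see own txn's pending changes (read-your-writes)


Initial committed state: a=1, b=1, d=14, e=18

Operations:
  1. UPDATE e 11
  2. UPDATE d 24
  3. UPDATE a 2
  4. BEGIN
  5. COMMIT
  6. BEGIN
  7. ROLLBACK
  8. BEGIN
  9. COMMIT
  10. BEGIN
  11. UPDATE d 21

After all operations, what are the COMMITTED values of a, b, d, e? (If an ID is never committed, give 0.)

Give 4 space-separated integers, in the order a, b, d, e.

Answer: 2 1 24 11

Derivation:
Initial committed: {a=1, b=1, d=14, e=18}
Op 1: UPDATE e=11 (auto-commit; committed e=11)
Op 2: UPDATE d=24 (auto-commit; committed d=24)
Op 3: UPDATE a=2 (auto-commit; committed a=2)
Op 4: BEGIN: in_txn=True, pending={}
Op 5: COMMIT: merged [] into committed; committed now {a=2, b=1, d=24, e=11}
Op 6: BEGIN: in_txn=True, pending={}
Op 7: ROLLBACK: discarded pending []; in_txn=False
Op 8: BEGIN: in_txn=True, pending={}
Op 9: COMMIT: merged [] into committed; committed now {a=2, b=1, d=24, e=11}
Op 10: BEGIN: in_txn=True, pending={}
Op 11: UPDATE d=21 (pending; pending now {d=21})
Final committed: {a=2, b=1, d=24, e=11}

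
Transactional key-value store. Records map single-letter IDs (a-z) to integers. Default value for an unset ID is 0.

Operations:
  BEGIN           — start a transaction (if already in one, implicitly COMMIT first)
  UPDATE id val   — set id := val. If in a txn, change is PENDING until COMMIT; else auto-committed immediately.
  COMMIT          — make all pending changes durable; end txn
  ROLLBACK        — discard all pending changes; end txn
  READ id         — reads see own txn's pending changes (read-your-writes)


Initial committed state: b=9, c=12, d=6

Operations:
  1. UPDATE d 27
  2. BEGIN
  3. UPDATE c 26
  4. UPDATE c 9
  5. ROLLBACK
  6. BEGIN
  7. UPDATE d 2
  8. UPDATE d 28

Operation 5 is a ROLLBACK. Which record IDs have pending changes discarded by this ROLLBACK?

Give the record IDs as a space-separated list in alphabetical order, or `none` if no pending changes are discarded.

Answer: c

Derivation:
Initial committed: {b=9, c=12, d=6}
Op 1: UPDATE d=27 (auto-commit; committed d=27)
Op 2: BEGIN: in_txn=True, pending={}
Op 3: UPDATE c=26 (pending; pending now {c=26})
Op 4: UPDATE c=9 (pending; pending now {c=9})
Op 5: ROLLBACK: discarded pending ['c']; in_txn=False
Op 6: BEGIN: in_txn=True, pending={}
Op 7: UPDATE d=2 (pending; pending now {d=2})
Op 8: UPDATE d=28 (pending; pending now {d=28})
ROLLBACK at op 5 discards: ['c']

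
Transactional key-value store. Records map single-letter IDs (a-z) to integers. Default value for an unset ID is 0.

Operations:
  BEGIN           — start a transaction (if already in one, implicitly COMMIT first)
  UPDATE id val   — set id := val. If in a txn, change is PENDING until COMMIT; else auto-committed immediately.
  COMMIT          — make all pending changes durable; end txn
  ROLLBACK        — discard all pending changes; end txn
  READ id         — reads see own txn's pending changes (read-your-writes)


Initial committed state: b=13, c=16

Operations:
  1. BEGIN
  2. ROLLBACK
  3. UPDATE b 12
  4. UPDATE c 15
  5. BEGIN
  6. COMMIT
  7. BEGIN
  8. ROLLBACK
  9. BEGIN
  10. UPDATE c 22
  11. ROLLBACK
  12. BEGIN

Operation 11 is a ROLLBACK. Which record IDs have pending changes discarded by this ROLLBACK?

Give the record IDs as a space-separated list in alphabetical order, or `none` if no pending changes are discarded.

Initial committed: {b=13, c=16}
Op 1: BEGIN: in_txn=True, pending={}
Op 2: ROLLBACK: discarded pending []; in_txn=False
Op 3: UPDATE b=12 (auto-commit; committed b=12)
Op 4: UPDATE c=15 (auto-commit; committed c=15)
Op 5: BEGIN: in_txn=True, pending={}
Op 6: COMMIT: merged [] into committed; committed now {b=12, c=15}
Op 7: BEGIN: in_txn=True, pending={}
Op 8: ROLLBACK: discarded pending []; in_txn=False
Op 9: BEGIN: in_txn=True, pending={}
Op 10: UPDATE c=22 (pending; pending now {c=22})
Op 11: ROLLBACK: discarded pending ['c']; in_txn=False
Op 12: BEGIN: in_txn=True, pending={}
ROLLBACK at op 11 discards: ['c']

Answer: c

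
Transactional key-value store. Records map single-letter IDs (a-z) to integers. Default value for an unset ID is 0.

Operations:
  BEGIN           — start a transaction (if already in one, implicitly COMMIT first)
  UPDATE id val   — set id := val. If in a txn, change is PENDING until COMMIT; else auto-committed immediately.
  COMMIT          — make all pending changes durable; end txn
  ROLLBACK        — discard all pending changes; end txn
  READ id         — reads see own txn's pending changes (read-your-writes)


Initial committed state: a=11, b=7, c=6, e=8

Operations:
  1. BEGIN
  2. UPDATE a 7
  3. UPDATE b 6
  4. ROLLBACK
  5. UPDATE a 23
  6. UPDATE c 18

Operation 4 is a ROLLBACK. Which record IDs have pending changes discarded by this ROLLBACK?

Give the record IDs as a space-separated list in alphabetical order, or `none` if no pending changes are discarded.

Answer: a b

Derivation:
Initial committed: {a=11, b=7, c=6, e=8}
Op 1: BEGIN: in_txn=True, pending={}
Op 2: UPDATE a=7 (pending; pending now {a=7})
Op 3: UPDATE b=6 (pending; pending now {a=7, b=6})
Op 4: ROLLBACK: discarded pending ['a', 'b']; in_txn=False
Op 5: UPDATE a=23 (auto-commit; committed a=23)
Op 6: UPDATE c=18 (auto-commit; committed c=18)
ROLLBACK at op 4 discards: ['a', 'b']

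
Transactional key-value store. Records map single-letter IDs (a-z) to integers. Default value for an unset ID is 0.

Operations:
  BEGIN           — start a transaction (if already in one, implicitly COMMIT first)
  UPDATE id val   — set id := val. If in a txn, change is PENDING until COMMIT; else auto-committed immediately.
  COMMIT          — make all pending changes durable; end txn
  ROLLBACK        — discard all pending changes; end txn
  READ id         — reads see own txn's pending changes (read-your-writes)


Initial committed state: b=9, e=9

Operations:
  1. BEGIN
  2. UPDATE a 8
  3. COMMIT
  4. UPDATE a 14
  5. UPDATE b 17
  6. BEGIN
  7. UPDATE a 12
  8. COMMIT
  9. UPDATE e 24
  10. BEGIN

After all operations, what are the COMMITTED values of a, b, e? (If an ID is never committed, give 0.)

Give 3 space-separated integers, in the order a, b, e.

Initial committed: {b=9, e=9}
Op 1: BEGIN: in_txn=True, pending={}
Op 2: UPDATE a=8 (pending; pending now {a=8})
Op 3: COMMIT: merged ['a'] into committed; committed now {a=8, b=9, e=9}
Op 4: UPDATE a=14 (auto-commit; committed a=14)
Op 5: UPDATE b=17 (auto-commit; committed b=17)
Op 6: BEGIN: in_txn=True, pending={}
Op 7: UPDATE a=12 (pending; pending now {a=12})
Op 8: COMMIT: merged ['a'] into committed; committed now {a=12, b=17, e=9}
Op 9: UPDATE e=24 (auto-commit; committed e=24)
Op 10: BEGIN: in_txn=True, pending={}
Final committed: {a=12, b=17, e=24}

Answer: 12 17 24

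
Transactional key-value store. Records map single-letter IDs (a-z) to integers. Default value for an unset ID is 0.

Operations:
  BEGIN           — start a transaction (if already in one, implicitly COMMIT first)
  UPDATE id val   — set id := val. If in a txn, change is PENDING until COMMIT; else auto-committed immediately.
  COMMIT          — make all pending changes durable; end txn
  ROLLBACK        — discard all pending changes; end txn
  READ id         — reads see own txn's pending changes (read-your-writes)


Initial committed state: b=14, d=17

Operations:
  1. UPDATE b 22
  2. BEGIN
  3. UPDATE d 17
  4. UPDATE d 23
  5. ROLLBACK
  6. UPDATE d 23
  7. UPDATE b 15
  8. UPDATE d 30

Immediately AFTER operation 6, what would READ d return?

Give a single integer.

Initial committed: {b=14, d=17}
Op 1: UPDATE b=22 (auto-commit; committed b=22)
Op 2: BEGIN: in_txn=True, pending={}
Op 3: UPDATE d=17 (pending; pending now {d=17})
Op 4: UPDATE d=23 (pending; pending now {d=23})
Op 5: ROLLBACK: discarded pending ['d']; in_txn=False
Op 6: UPDATE d=23 (auto-commit; committed d=23)
After op 6: visible(d) = 23 (pending={}, committed={b=22, d=23})

Answer: 23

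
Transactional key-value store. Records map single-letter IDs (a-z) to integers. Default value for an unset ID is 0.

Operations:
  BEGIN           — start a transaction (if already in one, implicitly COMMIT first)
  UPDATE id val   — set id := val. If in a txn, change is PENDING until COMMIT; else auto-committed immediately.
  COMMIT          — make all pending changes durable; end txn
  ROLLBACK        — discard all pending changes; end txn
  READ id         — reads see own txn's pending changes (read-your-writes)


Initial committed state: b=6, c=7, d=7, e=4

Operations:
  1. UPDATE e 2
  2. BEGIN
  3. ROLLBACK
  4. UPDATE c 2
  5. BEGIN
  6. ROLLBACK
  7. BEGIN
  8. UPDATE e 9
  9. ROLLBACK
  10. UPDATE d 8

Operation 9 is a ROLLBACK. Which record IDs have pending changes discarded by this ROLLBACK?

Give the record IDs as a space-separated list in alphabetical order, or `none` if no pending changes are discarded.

Answer: e

Derivation:
Initial committed: {b=6, c=7, d=7, e=4}
Op 1: UPDATE e=2 (auto-commit; committed e=2)
Op 2: BEGIN: in_txn=True, pending={}
Op 3: ROLLBACK: discarded pending []; in_txn=False
Op 4: UPDATE c=2 (auto-commit; committed c=2)
Op 5: BEGIN: in_txn=True, pending={}
Op 6: ROLLBACK: discarded pending []; in_txn=False
Op 7: BEGIN: in_txn=True, pending={}
Op 8: UPDATE e=9 (pending; pending now {e=9})
Op 9: ROLLBACK: discarded pending ['e']; in_txn=False
Op 10: UPDATE d=8 (auto-commit; committed d=8)
ROLLBACK at op 9 discards: ['e']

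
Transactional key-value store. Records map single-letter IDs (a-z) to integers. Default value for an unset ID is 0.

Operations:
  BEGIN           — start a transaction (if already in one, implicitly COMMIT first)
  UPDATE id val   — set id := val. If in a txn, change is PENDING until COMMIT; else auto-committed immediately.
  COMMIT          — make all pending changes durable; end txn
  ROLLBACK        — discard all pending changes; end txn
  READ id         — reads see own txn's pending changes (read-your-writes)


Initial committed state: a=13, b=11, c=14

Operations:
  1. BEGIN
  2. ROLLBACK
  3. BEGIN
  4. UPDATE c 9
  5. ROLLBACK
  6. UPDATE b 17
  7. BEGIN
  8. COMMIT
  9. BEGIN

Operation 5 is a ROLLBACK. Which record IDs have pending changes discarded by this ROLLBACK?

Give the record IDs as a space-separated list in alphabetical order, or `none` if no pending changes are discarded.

Initial committed: {a=13, b=11, c=14}
Op 1: BEGIN: in_txn=True, pending={}
Op 2: ROLLBACK: discarded pending []; in_txn=False
Op 3: BEGIN: in_txn=True, pending={}
Op 4: UPDATE c=9 (pending; pending now {c=9})
Op 5: ROLLBACK: discarded pending ['c']; in_txn=False
Op 6: UPDATE b=17 (auto-commit; committed b=17)
Op 7: BEGIN: in_txn=True, pending={}
Op 8: COMMIT: merged [] into committed; committed now {a=13, b=17, c=14}
Op 9: BEGIN: in_txn=True, pending={}
ROLLBACK at op 5 discards: ['c']

Answer: c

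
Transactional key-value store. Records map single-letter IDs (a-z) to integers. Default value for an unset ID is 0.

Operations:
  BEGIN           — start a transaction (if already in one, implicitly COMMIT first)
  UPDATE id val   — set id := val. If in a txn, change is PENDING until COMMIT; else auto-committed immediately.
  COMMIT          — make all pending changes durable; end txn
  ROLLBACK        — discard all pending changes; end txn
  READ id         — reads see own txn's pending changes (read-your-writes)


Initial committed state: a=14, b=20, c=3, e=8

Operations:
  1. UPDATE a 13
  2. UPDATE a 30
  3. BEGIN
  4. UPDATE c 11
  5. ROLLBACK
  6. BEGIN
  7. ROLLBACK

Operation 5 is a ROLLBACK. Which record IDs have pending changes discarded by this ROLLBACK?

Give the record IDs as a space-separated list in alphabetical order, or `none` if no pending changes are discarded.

Initial committed: {a=14, b=20, c=3, e=8}
Op 1: UPDATE a=13 (auto-commit; committed a=13)
Op 2: UPDATE a=30 (auto-commit; committed a=30)
Op 3: BEGIN: in_txn=True, pending={}
Op 4: UPDATE c=11 (pending; pending now {c=11})
Op 5: ROLLBACK: discarded pending ['c']; in_txn=False
Op 6: BEGIN: in_txn=True, pending={}
Op 7: ROLLBACK: discarded pending []; in_txn=False
ROLLBACK at op 5 discards: ['c']

Answer: c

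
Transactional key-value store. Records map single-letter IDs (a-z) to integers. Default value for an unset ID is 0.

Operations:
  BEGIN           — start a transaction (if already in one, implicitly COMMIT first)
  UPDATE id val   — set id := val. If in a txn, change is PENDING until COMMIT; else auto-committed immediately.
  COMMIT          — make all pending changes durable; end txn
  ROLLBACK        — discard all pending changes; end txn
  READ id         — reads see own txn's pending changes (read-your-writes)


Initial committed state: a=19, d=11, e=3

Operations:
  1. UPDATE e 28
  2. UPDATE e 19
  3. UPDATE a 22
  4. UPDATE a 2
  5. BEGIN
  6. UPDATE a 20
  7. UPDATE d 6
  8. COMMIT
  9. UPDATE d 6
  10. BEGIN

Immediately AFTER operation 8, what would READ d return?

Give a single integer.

Initial committed: {a=19, d=11, e=3}
Op 1: UPDATE e=28 (auto-commit; committed e=28)
Op 2: UPDATE e=19 (auto-commit; committed e=19)
Op 3: UPDATE a=22 (auto-commit; committed a=22)
Op 4: UPDATE a=2 (auto-commit; committed a=2)
Op 5: BEGIN: in_txn=True, pending={}
Op 6: UPDATE a=20 (pending; pending now {a=20})
Op 7: UPDATE d=6 (pending; pending now {a=20, d=6})
Op 8: COMMIT: merged ['a', 'd'] into committed; committed now {a=20, d=6, e=19}
After op 8: visible(d) = 6 (pending={}, committed={a=20, d=6, e=19})

Answer: 6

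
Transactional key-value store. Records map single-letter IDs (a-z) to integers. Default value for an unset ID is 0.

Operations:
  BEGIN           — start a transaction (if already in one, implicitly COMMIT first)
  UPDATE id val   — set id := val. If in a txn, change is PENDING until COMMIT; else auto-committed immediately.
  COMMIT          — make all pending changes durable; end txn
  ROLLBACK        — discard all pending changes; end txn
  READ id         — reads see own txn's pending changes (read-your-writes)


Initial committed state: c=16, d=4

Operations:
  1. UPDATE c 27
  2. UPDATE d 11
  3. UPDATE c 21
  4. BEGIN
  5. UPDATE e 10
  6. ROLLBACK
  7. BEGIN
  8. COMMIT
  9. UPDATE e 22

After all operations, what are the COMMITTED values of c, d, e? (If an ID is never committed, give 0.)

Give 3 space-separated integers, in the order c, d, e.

Answer: 21 11 22

Derivation:
Initial committed: {c=16, d=4}
Op 1: UPDATE c=27 (auto-commit; committed c=27)
Op 2: UPDATE d=11 (auto-commit; committed d=11)
Op 3: UPDATE c=21 (auto-commit; committed c=21)
Op 4: BEGIN: in_txn=True, pending={}
Op 5: UPDATE e=10 (pending; pending now {e=10})
Op 6: ROLLBACK: discarded pending ['e']; in_txn=False
Op 7: BEGIN: in_txn=True, pending={}
Op 8: COMMIT: merged [] into committed; committed now {c=21, d=11}
Op 9: UPDATE e=22 (auto-commit; committed e=22)
Final committed: {c=21, d=11, e=22}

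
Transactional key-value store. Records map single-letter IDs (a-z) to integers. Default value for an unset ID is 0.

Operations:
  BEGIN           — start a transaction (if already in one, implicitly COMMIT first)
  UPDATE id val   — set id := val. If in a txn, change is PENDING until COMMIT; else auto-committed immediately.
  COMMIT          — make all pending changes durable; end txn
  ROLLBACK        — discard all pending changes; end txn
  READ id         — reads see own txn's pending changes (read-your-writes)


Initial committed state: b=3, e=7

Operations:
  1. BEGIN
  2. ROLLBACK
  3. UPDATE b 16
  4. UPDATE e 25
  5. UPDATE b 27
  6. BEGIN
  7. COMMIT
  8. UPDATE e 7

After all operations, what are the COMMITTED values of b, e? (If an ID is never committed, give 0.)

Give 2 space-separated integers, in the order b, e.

Initial committed: {b=3, e=7}
Op 1: BEGIN: in_txn=True, pending={}
Op 2: ROLLBACK: discarded pending []; in_txn=False
Op 3: UPDATE b=16 (auto-commit; committed b=16)
Op 4: UPDATE e=25 (auto-commit; committed e=25)
Op 5: UPDATE b=27 (auto-commit; committed b=27)
Op 6: BEGIN: in_txn=True, pending={}
Op 7: COMMIT: merged [] into committed; committed now {b=27, e=25}
Op 8: UPDATE e=7 (auto-commit; committed e=7)
Final committed: {b=27, e=7}

Answer: 27 7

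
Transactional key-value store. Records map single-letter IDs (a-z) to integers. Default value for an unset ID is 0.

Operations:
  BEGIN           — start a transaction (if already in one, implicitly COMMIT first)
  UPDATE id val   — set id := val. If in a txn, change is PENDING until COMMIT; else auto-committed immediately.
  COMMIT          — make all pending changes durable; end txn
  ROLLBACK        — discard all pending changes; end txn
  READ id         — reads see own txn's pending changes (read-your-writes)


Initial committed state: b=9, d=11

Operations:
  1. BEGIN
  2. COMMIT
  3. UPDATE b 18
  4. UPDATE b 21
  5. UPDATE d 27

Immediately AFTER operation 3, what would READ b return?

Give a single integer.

Initial committed: {b=9, d=11}
Op 1: BEGIN: in_txn=True, pending={}
Op 2: COMMIT: merged [] into committed; committed now {b=9, d=11}
Op 3: UPDATE b=18 (auto-commit; committed b=18)
After op 3: visible(b) = 18 (pending={}, committed={b=18, d=11})

Answer: 18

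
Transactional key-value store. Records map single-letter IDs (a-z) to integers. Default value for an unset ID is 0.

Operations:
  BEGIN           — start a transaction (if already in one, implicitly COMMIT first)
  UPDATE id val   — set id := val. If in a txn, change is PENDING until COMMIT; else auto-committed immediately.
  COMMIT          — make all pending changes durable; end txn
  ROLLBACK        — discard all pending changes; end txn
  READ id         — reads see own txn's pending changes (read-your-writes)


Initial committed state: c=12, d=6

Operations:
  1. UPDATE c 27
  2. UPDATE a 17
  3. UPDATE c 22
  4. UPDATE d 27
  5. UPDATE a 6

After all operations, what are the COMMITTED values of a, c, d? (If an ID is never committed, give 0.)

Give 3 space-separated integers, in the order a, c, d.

Answer: 6 22 27

Derivation:
Initial committed: {c=12, d=6}
Op 1: UPDATE c=27 (auto-commit; committed c=27)
Op 2: UPDATE a=17 (auto-commit; committed a=17)
Op 3: UPDATE c=22 (auto-commit; committed c=22)
Op 4: UPDATE d=27 (auto-commit; committed d=27)
Op 5: UPDATE a=6 (auto-commit; committed a=6)
Final committed: {a=6, c=22, d=27}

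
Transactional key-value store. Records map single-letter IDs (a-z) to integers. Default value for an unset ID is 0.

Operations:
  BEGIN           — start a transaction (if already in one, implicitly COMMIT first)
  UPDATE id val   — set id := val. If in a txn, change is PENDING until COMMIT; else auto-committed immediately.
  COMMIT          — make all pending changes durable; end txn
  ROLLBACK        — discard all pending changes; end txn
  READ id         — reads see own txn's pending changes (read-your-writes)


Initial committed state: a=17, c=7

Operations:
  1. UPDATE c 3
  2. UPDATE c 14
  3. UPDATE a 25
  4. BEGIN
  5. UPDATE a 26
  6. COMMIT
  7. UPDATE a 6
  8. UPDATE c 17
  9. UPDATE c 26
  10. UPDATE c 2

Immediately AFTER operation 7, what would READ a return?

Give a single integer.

Initial committed: {a=17, c=7}
Op 1: UPDATE c=3 (auto-commit; committed c=3)
Op 2: UPDATE c=14 (auto-commit; committed c=14)
Op 3: UPDATE a=25 (auto-commit; committed a=25)
Op 4: BEGIN: in_txn=True, pending={}
Op 5: UPDATE a=26 (pending; pending now {a=26})
Op 6: COMMIT: merged ['a'] into committed; committed now {a=26, c=14}
Op 7: UPDATE a=6 (auto-commit; committed a=6)
After op 7: visible(a) = 6 (pending={}, committed={a=6, c=14})

Answer: 6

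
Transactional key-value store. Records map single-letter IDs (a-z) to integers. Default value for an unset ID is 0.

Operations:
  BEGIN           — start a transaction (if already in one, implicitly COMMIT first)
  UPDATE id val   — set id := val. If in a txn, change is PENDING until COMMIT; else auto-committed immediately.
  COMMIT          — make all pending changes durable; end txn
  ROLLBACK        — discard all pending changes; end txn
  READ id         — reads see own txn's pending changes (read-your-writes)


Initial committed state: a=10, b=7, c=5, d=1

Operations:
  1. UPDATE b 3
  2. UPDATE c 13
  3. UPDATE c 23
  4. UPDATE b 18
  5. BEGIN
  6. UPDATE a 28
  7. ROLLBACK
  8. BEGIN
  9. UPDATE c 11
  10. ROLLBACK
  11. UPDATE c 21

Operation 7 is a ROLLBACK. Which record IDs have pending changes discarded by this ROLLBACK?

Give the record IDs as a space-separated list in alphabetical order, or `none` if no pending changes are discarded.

Initial committed: {a=10, b=7, c=5, d=1}
Op 1: UPDATE b=3 (auto-commit; committed b=3)
Op 2: UPDATE c=13 (auto-commit; committed c=13)
Op 3: UPDATE c=23 (auto-commit; committed c=23)
Op 4: UPDATE b=18 (auto-commit; committed b=18)
Op 5: BEGIN: in_txn=True, pending={}
Op 6: UPDATE a=28 (pending; pending now {a=28})
Op 7: ROLLBACK: discarded pending ['a']; in_txn=False
Op 8: BEGIN: in_txn=True, pending={}
Op 9: UPDATE c=11 (pending; pending now {c=11})
Op 10: ROLLBACK: discarded pending ['c']; in_txn=False
Op 11: UPDATE c=21 (auto-commit; committed c=21)
ROLLBACK at op 7 discards: ['a']

Answer: a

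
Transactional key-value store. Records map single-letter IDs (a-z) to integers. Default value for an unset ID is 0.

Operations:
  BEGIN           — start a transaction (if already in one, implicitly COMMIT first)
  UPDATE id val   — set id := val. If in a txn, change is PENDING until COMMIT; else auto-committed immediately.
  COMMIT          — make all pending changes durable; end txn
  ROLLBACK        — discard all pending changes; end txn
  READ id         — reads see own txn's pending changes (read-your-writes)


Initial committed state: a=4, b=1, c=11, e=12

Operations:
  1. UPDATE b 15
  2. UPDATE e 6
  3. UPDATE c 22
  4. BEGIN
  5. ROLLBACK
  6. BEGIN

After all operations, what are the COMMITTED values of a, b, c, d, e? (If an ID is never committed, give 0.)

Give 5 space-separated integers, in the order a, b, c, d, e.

Answer: 4 15 22 0 6

Derivation:
Initial committed: {a=4, b=1, c=11, e=12}
Op 1: UPDATE b=15 (auto-commit; committed b=15)
Op 2: UPDATE e=6 (auto-commit; committed e=6)
Op 3: UPDATE c=22 (auto-commit; committed c=22)
Op 4: BEGIN: in_txn=True, pending={}
Op 5: ROLLBACK: discarded pending []; in_txn=False
Op 6: BEGIN: in_txn=True, pending={}
Final committed: {a=4, b=15, c=22, e=6}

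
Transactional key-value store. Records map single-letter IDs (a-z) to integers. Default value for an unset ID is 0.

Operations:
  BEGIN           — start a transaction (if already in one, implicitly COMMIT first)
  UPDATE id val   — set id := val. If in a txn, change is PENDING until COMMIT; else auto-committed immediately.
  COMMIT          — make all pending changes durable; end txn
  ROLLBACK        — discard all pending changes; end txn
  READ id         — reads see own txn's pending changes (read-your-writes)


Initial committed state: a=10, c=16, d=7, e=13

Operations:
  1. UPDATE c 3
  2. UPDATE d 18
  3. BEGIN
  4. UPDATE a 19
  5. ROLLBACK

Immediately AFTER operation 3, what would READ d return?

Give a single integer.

Initial committed: {a=10, c=16, d=7, e=13}
Op 1: UPDATE c=3 (auto-commit; committed c=3)
Op 2: UPDATE d=18 (auto-commit; committed d=18)
Op 3: BEGIN: in_txn=True, pending={}
After op 3: visible(d) = 18 (pending={}, committed={a=10, c=3, d=18, e=13})

Answer: 18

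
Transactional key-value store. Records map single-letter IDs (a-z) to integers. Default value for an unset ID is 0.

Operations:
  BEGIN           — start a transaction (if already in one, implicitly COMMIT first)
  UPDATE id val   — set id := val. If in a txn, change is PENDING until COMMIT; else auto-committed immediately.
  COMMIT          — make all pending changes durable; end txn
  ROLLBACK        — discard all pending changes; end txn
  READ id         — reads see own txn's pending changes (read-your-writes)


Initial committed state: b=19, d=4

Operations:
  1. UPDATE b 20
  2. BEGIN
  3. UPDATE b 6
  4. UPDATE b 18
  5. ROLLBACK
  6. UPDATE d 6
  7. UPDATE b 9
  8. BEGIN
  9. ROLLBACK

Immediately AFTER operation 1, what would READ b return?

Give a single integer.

Initial committed: {b=19, d=4}
Op 1: UPDATE b=20 (auto-commit; committed b=20)
After op 1: visible(b) = 20 (pending={}, committed={b=20, d=4})

Answer: 20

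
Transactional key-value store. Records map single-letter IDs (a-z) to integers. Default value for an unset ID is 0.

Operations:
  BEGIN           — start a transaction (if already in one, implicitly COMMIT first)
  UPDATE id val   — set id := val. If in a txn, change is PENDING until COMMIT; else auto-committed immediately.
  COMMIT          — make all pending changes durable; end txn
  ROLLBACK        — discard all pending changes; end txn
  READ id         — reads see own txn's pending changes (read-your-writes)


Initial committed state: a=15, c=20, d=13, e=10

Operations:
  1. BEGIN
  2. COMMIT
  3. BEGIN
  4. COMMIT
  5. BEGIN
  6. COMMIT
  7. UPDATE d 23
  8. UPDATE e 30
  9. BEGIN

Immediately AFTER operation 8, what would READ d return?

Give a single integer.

Initial committed: {a=15, c=20, d=13, e=10}
Op 1: BEGIN: in_txn=True, pending={}
Op 2: COMMIT: merged [] into committed; committed now {a=15, c=20, d=13, e=10}
Op 3: BEGIN: in_txn=True, pending={}
Op 4: COMMIT: merged [] into committed; committed now {a=15, c=20, d=13, e=10}
Op 5: BEGIN: in_txn=True, pending={}
Op 6: COMMIT: merged [] into committed; committed now {a=15, c=20, d=13, e=10}
Op 7: UPDATE d=23 (auto-commit; committed d=23)
Op 8: UPDATE e=30 (auto-commit; committed e=30)
After op 8: visible(d) = 23 (pending={}, committed={a=15, c=20, d=23, e=30})

Answer: 23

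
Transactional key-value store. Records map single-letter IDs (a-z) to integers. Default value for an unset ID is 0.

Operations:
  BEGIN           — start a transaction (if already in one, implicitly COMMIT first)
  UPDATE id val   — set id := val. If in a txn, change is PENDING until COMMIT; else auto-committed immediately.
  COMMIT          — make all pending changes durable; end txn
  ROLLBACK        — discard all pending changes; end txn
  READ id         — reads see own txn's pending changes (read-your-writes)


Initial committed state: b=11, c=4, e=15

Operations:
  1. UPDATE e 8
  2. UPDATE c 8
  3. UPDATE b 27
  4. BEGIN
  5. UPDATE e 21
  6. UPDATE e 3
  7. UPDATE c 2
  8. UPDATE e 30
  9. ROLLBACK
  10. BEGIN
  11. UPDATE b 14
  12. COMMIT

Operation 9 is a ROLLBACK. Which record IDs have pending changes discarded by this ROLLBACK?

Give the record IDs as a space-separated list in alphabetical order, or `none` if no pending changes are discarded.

Answer: c e

Derivation:
Initial committed: {b=11, c=4, e=15}
Op 1: UPDATE e=8 (auto-commit; committed e=8)
Op 2: UPDATE c=8 (auto-commit; committed c=8)
Op 3: UPDATE b=27 (auto-commit; committed b=27)
Op 4: BEGIN: in_txn=True, pending={}
Op 5: UPDATE e=21 (pending; pending now {e=21})
Op 6: UPDATE e=3 (pending; pending now {e=3})
Op 7: UPDATE c=2 (pending; pending now {c=2, e=3})
Op 8: UPDATE e=30 (pending; pending now {c=2, e=30})
Op 9: ROLLBACK: discarded pending ['c', 'e']; in_txn=False
Op 10: BEGIN: in_txn=True, pending={}
Op 11: UPDATE b=14 (pending; pending now {b=14})
Op 12: COMMIT: merged ['b'] into committed; committed now {b=14, c=8, e=8}
ROLLBACK at op 9 discards: ['c', 'e']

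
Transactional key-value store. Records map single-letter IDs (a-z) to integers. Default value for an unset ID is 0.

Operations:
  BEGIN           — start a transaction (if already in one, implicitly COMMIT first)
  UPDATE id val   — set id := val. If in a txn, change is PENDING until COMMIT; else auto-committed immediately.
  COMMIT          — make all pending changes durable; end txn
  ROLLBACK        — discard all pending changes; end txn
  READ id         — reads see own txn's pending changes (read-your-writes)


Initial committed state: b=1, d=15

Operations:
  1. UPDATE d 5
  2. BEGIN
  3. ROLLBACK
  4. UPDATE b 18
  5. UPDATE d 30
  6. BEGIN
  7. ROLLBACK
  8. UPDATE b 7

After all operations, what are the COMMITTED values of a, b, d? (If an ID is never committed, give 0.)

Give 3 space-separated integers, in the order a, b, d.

Initial committed: {b=1, d=15}
Op 1: UPDATE d=5 (auto-commit; committed d=5)
Op 2: BEGIN: in_txn=True, pending={}
Op 3: ROLLBACK: discarded pending []; in_txn=False
Op 4: UPDATE b=18 (auto-commit; committed b=18)
Op 5: UPDATE d=30 (auto-commit; committed d=30)
Op 6: BEGIN: in_txn=True, pending={}
Op 7: ROLLBACK: discarded pending []; in_txn=False
Op 8: UPDATE b=7 (auto-commit; committed b=7)
Final committed: {b=7, d=30}

Answer: 0 7 30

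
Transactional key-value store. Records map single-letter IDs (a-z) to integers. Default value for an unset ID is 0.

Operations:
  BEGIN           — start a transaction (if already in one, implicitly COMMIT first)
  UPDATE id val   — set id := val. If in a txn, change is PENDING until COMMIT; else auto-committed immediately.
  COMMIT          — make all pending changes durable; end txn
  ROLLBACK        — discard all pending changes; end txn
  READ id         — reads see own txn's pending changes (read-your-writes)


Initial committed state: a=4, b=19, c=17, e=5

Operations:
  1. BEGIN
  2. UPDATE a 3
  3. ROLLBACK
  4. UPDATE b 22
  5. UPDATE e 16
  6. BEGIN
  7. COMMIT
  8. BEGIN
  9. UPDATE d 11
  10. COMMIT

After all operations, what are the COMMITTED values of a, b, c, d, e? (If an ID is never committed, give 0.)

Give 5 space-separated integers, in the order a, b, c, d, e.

Initial committed: {a=4, b=19, c=17, e=5}
Op 1: BEGIN: in_txn=True, pending={}
Op 2: UPDATE a=3 (pending; pending now {a=3})
Op 3: ROLLBACK: discarded pending ['a']; in_txn=False
Op 4: UPDATE b=22 (auto-commit; committed b=22)
Op 5: UPDATE e=16 (auto-commit; committed e=16)
Op 6: BEGIN: in_txn=True, pending={}
Op 7: COMMIT: merged [] into committed; committed now {a=4, b=22, c=17, e=16}
Op 8: BEGIN: in_txn=True, pending={}
Op 9: UPDATE d=11 (pending; pending now {d=11})
Op 10: COMMIT: merged ['d'] into committed; committed now {a=4, b=22, c=17, d=11, e=16}
Final committed: {a=4, b=22, c=17, d=11, e=16}

Answer: 4 22 17 11 16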